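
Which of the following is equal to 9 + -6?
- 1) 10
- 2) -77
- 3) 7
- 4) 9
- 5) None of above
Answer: 5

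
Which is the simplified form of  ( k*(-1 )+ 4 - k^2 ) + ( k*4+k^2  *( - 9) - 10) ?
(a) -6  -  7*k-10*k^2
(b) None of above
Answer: b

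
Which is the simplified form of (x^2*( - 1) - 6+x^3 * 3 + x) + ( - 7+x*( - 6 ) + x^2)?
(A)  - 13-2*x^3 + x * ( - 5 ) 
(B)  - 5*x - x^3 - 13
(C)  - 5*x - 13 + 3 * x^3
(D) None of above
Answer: C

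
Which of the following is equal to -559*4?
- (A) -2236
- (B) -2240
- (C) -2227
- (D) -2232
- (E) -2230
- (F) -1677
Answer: A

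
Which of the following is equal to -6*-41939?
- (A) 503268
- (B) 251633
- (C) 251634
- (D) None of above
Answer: C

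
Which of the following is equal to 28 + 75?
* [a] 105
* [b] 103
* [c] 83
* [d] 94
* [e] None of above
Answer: b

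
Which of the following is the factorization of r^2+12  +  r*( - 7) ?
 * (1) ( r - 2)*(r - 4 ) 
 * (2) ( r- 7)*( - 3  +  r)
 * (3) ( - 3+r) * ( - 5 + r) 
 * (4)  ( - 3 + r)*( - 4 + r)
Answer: 4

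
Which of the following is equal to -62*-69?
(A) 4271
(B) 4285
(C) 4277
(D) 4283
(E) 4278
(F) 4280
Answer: E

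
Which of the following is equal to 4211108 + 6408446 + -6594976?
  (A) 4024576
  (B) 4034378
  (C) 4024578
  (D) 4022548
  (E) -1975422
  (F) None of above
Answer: C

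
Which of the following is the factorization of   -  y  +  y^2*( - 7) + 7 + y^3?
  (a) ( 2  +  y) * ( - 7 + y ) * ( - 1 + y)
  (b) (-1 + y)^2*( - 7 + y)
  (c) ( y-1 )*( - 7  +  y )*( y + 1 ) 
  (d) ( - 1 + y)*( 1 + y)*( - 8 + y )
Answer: c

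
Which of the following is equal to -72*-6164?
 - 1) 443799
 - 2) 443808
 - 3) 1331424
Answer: 2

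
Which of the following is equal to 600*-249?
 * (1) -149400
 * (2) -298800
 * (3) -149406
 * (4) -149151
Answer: 1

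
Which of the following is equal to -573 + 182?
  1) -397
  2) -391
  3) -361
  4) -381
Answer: 2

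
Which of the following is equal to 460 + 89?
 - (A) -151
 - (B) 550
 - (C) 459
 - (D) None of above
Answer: D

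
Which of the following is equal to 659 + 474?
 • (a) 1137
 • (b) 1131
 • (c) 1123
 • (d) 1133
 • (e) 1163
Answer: d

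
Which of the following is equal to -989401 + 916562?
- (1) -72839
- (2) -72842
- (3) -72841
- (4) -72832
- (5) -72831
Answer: 1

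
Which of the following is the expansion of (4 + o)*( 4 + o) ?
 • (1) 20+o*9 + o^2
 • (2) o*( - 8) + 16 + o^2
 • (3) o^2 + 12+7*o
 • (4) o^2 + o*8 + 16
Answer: 4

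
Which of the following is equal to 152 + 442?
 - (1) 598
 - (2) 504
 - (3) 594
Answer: 3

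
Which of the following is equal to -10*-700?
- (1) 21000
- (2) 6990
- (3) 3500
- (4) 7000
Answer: 4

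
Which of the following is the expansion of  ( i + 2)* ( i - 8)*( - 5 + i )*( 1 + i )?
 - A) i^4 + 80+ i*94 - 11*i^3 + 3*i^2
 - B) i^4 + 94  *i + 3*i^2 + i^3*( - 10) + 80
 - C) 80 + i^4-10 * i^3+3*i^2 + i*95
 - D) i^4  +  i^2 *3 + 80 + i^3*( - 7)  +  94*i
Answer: B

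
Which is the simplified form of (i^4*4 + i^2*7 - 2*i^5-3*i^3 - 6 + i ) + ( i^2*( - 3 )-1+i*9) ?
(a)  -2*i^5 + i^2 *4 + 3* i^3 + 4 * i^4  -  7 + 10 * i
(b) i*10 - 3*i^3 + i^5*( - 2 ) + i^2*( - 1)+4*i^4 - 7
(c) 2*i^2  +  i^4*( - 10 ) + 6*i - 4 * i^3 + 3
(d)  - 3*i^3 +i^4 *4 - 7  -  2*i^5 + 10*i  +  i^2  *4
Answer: d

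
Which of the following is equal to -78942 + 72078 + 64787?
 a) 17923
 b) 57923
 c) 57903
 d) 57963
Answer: b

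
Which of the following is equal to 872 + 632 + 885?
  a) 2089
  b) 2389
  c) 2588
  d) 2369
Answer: b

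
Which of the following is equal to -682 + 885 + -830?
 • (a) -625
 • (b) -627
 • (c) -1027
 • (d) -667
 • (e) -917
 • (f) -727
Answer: b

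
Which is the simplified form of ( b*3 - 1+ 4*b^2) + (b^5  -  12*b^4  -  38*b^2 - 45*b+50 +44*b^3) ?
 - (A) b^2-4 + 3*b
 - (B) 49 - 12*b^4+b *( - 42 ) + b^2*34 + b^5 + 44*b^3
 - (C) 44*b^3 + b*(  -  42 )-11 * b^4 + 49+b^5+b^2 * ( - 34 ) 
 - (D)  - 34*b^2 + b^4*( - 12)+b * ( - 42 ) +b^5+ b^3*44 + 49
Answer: D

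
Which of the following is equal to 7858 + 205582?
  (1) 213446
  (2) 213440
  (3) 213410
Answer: 2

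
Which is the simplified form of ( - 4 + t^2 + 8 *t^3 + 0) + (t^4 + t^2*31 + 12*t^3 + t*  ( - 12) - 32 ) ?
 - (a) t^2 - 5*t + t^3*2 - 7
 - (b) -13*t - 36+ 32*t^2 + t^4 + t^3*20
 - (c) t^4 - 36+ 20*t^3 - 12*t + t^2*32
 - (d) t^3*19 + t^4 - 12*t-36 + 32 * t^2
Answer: c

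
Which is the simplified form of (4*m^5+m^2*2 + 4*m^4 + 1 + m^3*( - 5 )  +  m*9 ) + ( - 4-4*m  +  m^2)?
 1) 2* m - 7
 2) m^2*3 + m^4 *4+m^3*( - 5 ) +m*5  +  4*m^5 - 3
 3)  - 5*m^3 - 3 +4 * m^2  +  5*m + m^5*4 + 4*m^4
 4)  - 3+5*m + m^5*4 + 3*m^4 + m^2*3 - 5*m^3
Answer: 2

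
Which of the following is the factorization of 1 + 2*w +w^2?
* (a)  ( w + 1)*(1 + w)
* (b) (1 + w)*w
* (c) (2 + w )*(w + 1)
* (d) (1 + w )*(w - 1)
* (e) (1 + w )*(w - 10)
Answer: a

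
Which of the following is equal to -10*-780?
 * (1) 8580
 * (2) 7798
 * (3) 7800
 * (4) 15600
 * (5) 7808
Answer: 3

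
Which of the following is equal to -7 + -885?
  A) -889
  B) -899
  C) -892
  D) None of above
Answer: C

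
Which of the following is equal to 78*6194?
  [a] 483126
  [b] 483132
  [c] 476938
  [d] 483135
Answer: b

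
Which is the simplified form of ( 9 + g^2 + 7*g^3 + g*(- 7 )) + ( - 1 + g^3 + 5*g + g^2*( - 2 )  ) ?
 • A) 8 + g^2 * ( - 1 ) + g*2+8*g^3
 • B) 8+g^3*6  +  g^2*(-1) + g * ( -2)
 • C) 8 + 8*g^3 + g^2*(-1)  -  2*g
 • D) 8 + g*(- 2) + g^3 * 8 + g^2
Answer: C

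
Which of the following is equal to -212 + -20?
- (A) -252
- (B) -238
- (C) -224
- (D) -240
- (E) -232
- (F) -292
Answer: E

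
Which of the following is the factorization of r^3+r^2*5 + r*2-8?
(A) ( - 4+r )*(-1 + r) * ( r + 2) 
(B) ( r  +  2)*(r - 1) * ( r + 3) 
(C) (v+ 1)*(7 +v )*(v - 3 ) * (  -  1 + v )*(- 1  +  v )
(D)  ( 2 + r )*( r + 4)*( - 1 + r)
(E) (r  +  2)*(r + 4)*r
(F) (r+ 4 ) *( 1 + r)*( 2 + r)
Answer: D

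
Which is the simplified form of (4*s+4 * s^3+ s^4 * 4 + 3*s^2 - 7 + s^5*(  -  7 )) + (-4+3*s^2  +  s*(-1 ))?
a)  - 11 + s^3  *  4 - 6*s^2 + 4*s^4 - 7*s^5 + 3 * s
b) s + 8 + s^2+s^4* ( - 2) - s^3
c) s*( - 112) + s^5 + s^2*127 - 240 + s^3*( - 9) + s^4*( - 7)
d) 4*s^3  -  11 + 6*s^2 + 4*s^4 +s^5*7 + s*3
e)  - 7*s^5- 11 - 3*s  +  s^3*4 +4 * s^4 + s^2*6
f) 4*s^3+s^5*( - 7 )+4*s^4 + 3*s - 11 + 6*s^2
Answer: f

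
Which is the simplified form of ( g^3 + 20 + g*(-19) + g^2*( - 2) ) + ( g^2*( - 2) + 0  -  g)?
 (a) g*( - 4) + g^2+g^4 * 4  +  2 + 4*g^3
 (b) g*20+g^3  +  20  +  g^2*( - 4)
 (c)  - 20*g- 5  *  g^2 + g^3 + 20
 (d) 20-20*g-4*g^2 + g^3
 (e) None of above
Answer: d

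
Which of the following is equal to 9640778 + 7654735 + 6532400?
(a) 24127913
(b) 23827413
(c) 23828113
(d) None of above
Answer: d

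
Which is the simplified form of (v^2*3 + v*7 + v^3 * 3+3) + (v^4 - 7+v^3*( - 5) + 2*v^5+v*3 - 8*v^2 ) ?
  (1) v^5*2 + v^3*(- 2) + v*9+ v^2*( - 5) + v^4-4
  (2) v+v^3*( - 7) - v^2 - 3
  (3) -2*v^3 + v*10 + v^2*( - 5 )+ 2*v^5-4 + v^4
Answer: 3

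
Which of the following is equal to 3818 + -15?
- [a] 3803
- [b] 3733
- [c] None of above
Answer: a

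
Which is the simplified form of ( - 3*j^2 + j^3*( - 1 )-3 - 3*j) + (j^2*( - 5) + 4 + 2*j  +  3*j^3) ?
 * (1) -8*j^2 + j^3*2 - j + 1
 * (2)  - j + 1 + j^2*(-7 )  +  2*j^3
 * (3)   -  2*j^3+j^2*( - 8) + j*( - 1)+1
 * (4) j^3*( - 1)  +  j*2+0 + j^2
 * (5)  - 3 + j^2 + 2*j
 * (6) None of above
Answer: 1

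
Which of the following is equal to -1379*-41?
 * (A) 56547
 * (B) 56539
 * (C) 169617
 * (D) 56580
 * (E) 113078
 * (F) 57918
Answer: B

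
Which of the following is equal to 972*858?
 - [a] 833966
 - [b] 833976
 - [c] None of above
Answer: b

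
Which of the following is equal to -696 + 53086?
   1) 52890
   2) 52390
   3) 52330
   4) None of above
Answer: 2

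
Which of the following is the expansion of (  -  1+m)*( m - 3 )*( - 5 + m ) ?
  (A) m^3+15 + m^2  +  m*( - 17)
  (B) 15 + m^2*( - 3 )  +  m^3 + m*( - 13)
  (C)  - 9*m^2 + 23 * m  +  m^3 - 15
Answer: C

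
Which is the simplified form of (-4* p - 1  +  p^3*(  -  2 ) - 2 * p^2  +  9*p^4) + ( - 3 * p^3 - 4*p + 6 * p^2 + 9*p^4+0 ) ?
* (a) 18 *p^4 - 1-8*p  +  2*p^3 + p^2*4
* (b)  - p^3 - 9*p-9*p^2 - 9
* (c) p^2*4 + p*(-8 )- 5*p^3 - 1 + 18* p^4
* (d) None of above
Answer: c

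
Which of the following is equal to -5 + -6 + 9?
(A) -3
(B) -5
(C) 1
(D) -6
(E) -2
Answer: E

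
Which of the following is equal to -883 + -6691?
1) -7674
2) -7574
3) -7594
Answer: 2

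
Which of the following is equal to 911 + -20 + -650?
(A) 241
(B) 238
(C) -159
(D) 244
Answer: A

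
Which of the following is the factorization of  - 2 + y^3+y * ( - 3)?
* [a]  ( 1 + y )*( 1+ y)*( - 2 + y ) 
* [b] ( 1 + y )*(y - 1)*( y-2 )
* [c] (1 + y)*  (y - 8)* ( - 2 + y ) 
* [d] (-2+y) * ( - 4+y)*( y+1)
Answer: a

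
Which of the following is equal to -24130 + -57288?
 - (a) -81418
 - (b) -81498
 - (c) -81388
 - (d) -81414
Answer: a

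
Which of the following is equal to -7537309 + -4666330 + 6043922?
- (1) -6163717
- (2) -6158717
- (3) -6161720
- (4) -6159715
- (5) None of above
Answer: 5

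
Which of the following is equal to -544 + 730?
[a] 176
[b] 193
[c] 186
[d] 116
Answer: c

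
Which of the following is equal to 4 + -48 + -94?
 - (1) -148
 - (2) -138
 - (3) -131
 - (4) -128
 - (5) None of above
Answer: 2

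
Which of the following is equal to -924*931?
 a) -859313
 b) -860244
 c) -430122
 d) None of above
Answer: b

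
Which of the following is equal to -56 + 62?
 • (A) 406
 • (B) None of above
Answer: B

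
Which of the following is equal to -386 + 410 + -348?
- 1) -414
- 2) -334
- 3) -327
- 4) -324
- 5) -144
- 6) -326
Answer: 4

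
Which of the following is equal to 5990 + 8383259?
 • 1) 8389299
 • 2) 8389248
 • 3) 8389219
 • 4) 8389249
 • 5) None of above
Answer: 4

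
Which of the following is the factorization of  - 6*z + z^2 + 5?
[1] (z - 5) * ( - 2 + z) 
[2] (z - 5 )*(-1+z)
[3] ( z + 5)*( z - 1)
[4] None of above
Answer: 2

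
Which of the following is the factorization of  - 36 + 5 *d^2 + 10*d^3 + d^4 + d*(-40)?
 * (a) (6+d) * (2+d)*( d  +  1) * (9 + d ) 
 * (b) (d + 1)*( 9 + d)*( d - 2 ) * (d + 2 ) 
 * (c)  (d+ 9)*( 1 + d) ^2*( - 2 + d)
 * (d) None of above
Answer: b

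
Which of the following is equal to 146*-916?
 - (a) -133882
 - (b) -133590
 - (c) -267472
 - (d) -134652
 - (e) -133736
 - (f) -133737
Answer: e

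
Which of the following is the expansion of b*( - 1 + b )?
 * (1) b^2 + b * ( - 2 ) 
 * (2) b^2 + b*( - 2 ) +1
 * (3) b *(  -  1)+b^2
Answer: 3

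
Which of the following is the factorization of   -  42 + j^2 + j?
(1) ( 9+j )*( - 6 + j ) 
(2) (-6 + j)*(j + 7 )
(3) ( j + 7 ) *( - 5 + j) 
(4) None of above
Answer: 2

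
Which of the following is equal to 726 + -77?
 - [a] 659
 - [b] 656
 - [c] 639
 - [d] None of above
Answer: d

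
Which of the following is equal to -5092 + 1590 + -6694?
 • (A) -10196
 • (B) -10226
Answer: A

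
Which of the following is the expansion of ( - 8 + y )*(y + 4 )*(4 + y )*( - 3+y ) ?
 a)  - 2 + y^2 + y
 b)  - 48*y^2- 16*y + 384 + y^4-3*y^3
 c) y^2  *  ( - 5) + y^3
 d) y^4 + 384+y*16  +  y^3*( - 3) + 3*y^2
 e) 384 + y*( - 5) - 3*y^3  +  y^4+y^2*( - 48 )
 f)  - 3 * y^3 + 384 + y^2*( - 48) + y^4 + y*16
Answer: f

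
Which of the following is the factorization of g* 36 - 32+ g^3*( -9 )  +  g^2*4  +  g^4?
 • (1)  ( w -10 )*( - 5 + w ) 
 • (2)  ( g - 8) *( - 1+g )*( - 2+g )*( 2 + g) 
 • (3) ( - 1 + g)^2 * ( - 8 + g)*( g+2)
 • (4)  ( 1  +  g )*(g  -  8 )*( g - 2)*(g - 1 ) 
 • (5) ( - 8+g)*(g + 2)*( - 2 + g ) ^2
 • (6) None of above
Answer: 2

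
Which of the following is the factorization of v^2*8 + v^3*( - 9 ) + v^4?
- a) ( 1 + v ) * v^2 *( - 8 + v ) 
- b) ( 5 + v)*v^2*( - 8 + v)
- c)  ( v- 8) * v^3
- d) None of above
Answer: d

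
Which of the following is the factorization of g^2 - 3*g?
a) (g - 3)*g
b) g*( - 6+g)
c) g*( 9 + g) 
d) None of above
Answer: a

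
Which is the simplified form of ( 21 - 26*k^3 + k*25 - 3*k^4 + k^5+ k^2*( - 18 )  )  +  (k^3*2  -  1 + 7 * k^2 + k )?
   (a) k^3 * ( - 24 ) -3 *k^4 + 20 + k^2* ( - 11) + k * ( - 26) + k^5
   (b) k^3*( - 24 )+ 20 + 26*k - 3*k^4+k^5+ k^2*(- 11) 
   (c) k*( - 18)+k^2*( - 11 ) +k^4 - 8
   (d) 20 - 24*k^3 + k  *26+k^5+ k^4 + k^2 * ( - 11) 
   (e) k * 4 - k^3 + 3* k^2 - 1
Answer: b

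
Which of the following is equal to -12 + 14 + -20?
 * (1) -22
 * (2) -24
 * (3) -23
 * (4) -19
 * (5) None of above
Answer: 5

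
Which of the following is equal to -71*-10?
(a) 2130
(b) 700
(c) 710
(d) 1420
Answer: c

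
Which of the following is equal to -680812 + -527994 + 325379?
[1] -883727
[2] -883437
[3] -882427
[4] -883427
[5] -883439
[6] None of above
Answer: 4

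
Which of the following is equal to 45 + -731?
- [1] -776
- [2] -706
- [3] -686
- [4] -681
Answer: 3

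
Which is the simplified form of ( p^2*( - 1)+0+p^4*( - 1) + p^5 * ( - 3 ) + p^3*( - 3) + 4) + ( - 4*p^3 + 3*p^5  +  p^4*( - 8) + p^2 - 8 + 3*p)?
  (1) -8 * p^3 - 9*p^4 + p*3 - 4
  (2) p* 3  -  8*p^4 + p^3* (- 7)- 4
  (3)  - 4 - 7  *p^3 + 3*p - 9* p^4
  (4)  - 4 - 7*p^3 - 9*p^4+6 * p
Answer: 3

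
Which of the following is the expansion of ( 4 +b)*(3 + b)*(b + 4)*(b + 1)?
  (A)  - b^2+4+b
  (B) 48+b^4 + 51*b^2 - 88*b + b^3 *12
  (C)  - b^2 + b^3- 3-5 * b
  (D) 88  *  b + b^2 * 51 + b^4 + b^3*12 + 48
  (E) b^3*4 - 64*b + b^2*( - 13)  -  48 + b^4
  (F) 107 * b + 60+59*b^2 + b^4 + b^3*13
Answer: D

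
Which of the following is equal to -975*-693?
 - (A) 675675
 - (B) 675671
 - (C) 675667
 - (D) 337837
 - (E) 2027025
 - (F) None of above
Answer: A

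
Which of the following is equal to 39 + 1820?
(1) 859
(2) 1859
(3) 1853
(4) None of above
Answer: 2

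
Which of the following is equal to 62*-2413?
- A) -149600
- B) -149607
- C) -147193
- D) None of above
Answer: D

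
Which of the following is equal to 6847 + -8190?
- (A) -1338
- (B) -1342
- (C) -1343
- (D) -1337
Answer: C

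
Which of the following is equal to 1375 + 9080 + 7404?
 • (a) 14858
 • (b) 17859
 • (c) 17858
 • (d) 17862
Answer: b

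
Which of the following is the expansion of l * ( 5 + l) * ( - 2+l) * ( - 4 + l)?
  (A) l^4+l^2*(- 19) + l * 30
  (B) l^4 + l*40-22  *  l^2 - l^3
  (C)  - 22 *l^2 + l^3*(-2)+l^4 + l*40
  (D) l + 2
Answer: B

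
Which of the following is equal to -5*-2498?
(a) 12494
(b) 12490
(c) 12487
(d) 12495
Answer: b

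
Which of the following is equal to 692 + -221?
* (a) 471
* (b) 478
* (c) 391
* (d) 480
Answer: a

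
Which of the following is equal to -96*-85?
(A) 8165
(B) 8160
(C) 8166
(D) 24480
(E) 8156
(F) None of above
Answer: B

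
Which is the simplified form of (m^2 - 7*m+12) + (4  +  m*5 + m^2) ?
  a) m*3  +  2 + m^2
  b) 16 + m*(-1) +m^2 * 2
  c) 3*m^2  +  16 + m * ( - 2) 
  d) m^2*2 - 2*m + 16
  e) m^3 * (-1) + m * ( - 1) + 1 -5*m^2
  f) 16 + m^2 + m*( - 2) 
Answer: d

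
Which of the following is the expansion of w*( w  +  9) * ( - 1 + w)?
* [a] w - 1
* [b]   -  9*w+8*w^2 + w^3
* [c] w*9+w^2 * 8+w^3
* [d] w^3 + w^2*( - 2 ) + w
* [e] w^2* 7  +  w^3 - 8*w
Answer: b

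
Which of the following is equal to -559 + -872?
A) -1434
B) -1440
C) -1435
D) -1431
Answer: D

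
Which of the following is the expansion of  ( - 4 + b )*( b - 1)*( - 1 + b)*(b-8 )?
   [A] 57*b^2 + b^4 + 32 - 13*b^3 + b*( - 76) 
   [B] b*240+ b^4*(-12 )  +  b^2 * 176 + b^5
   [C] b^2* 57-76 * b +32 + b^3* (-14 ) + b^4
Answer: C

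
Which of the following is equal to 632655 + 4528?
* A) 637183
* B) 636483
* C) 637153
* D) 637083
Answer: A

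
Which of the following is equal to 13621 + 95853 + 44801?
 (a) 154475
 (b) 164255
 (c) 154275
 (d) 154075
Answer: c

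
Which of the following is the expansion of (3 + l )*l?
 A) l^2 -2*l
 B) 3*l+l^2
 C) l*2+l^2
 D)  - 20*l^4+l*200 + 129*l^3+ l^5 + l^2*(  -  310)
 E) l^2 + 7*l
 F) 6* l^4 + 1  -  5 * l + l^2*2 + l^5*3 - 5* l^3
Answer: B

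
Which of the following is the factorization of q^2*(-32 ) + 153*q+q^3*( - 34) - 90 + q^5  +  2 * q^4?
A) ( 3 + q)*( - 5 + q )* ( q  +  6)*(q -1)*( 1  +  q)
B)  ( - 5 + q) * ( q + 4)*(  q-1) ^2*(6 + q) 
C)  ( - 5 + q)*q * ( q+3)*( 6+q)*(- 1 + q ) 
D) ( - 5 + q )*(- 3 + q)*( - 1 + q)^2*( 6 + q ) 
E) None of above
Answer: E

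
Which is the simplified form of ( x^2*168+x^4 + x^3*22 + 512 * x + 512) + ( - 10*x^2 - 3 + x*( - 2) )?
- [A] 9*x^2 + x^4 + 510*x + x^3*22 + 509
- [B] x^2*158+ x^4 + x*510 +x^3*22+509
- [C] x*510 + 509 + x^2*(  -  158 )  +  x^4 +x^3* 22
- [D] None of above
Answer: B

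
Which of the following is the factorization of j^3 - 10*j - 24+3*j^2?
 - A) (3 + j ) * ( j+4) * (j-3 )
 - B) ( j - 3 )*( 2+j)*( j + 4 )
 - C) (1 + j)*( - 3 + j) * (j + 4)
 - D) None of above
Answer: B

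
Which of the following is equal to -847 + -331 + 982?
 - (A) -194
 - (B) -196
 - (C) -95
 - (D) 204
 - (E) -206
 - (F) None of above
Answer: B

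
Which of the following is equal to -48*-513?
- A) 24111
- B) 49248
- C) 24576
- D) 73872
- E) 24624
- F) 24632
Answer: E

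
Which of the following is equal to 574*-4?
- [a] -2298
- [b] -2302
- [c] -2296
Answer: c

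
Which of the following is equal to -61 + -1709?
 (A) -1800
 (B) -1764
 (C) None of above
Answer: C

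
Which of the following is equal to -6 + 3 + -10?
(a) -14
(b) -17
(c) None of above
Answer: c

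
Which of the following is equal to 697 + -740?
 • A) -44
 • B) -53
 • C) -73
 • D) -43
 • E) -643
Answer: D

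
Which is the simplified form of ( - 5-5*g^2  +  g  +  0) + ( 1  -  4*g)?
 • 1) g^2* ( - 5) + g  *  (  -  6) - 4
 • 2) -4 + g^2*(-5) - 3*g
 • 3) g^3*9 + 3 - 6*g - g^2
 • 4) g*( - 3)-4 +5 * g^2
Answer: 2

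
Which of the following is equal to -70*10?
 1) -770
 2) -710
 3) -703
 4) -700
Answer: 4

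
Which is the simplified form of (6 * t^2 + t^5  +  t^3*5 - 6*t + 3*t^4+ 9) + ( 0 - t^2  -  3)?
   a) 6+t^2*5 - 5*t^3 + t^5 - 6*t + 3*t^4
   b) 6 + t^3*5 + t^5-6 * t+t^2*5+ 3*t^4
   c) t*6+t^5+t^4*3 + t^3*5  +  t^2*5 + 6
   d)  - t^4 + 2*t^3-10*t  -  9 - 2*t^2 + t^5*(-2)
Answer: b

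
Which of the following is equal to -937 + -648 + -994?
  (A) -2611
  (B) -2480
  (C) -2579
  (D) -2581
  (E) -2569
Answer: C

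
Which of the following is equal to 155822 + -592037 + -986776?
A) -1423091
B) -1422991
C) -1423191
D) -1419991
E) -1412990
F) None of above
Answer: B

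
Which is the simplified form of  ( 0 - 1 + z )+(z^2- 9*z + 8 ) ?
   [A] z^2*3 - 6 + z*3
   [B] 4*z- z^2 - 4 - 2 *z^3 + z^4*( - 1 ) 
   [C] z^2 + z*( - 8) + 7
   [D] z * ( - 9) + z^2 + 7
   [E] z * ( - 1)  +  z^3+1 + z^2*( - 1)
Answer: C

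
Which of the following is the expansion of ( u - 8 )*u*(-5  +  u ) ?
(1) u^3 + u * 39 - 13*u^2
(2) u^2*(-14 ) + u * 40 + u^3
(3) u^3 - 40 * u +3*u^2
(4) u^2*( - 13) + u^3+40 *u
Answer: 4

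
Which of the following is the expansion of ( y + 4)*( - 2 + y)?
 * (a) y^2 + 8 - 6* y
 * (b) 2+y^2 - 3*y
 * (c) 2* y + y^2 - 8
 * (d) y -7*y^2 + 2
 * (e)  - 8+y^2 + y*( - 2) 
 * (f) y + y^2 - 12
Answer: c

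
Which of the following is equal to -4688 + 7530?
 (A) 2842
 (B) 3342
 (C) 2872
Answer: A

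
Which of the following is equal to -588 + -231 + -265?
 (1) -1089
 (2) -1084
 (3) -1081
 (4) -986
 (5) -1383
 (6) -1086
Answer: 2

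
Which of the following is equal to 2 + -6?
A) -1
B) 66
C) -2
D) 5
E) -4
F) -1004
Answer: E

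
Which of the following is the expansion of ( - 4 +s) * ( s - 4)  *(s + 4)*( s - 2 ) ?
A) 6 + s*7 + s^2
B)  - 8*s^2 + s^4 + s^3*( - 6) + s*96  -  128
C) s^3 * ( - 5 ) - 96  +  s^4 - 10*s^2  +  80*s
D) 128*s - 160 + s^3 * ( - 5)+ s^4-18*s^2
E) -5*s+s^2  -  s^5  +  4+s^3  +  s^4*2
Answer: B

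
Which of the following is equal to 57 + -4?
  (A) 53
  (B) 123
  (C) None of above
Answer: A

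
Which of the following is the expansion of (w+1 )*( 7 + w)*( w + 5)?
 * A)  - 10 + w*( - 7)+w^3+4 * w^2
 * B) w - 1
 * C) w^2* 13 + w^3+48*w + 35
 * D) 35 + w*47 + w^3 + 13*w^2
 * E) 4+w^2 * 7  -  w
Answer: D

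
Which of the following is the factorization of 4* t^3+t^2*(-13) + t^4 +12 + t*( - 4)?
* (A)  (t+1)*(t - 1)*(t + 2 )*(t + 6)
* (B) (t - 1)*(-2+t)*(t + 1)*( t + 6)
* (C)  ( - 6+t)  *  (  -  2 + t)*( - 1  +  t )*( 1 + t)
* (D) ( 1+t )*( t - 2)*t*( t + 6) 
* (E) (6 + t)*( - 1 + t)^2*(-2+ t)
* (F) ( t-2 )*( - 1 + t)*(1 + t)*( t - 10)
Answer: B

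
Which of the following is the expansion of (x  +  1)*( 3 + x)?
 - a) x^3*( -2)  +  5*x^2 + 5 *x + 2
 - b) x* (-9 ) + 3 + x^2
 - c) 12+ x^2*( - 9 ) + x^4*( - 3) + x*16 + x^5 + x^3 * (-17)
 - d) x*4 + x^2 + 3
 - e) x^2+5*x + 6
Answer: d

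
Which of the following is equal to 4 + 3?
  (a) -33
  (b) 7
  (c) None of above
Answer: b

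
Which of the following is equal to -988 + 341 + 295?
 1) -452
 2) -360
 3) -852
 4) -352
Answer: 4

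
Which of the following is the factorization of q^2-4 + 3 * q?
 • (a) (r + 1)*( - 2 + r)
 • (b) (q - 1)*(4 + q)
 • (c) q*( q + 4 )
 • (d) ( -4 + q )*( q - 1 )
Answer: b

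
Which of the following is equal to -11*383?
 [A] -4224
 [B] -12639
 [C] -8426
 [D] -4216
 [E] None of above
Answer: E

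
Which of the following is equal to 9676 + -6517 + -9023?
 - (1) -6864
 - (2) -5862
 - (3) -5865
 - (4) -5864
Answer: 4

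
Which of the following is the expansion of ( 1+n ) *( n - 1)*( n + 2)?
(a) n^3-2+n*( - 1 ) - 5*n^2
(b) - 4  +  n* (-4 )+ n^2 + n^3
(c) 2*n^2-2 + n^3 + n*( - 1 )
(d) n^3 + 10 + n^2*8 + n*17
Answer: c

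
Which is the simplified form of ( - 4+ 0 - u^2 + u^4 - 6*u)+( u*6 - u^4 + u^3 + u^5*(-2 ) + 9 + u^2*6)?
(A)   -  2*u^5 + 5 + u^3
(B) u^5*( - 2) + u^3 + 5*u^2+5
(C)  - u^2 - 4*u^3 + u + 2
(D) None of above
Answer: B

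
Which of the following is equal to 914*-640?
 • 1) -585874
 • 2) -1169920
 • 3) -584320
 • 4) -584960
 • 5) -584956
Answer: 4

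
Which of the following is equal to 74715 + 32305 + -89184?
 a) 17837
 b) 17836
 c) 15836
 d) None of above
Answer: b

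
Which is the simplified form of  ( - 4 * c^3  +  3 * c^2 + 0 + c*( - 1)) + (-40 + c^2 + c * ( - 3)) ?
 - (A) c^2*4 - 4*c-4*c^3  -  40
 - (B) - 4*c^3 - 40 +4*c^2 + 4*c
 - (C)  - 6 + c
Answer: A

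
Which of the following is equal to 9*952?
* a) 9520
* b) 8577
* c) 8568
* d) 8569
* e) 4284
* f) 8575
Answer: c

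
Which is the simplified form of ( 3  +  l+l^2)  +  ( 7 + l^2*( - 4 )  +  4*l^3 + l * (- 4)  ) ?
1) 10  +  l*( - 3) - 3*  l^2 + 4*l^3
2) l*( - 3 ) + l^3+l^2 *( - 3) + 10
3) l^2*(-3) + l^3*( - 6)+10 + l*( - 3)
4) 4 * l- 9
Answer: 1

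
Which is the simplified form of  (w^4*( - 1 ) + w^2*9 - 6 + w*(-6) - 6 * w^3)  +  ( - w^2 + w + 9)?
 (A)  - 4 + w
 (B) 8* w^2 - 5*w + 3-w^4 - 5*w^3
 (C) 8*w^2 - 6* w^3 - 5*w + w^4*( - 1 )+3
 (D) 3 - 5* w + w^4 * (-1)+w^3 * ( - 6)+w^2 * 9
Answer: C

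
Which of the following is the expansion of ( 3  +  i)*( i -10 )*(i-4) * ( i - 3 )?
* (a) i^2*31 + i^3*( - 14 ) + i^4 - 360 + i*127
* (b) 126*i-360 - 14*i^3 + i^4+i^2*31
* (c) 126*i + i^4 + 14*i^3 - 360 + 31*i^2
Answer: b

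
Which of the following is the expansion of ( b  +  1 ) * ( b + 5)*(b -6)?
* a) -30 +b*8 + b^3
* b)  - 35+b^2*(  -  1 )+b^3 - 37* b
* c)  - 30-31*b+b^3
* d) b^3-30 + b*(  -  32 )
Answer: c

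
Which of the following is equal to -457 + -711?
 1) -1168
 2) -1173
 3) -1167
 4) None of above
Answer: 1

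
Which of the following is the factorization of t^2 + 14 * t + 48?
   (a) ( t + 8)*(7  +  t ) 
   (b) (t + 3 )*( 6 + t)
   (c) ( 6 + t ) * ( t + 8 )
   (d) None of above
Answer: c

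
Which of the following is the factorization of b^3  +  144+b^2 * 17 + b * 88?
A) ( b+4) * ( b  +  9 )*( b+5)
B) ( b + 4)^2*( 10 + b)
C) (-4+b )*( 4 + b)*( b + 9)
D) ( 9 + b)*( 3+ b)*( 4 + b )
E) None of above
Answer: E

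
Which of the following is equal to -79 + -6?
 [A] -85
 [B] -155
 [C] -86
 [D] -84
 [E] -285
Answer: A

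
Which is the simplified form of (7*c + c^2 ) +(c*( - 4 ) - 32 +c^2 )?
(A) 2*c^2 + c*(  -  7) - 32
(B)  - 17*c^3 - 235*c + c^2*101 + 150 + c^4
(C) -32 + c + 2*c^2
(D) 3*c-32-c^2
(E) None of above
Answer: E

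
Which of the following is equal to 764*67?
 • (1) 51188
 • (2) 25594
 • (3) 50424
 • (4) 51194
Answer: 1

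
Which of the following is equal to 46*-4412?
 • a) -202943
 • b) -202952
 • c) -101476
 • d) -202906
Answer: b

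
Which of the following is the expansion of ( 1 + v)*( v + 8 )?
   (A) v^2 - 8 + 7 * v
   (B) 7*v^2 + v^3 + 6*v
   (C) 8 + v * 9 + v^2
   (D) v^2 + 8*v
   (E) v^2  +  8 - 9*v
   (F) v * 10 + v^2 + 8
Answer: C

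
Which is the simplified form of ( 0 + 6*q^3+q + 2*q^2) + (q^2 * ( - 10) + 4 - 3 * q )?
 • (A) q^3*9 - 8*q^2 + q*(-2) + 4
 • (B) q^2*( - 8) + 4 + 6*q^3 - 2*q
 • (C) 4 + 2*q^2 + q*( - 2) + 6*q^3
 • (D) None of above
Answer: B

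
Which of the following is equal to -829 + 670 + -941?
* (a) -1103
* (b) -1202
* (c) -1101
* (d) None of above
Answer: d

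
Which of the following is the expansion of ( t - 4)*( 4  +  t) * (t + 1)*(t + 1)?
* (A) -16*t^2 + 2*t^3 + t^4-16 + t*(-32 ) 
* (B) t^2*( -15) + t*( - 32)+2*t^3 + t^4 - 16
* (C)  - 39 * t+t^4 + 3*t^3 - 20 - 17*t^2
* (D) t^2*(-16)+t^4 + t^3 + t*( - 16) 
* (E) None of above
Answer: B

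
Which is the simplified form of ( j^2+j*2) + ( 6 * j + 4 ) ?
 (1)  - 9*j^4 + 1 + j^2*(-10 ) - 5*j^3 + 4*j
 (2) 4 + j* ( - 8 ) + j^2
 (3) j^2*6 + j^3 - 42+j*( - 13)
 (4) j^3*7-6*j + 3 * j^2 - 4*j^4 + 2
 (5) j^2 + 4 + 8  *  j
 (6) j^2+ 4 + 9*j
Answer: 5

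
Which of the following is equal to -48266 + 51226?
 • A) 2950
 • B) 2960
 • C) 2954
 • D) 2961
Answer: B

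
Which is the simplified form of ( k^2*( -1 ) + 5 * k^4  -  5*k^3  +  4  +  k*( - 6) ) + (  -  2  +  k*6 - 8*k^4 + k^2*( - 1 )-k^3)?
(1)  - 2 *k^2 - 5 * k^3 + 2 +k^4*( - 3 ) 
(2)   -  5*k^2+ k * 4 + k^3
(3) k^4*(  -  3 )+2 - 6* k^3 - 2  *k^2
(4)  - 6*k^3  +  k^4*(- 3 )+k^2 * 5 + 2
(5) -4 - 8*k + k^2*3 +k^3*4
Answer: 3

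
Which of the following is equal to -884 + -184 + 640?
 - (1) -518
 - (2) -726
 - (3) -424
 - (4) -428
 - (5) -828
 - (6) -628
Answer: 4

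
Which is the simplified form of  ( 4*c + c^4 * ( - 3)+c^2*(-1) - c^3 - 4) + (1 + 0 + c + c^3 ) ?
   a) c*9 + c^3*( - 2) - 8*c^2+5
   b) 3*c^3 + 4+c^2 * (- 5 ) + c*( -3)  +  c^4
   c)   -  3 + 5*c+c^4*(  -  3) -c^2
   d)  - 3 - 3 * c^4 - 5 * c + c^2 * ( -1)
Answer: c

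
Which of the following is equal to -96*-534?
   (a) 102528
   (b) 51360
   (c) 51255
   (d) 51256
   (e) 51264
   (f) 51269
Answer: e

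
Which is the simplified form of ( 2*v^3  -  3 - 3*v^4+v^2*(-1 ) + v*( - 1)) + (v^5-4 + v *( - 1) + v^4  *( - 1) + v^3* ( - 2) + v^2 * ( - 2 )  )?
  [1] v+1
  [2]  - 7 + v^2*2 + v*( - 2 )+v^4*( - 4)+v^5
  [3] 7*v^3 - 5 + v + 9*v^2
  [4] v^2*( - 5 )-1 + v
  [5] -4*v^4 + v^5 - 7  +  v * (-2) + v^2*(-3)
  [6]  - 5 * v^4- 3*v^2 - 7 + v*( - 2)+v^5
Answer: 5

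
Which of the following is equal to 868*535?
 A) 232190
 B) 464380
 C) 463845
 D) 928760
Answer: B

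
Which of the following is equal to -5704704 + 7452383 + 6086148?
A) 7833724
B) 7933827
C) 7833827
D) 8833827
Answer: C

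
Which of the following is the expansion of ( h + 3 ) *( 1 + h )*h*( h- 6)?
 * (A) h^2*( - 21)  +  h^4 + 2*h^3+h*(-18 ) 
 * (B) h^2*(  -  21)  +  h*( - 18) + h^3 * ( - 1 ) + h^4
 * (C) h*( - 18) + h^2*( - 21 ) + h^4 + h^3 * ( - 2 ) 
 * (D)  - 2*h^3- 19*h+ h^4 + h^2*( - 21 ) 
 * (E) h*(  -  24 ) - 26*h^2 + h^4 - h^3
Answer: C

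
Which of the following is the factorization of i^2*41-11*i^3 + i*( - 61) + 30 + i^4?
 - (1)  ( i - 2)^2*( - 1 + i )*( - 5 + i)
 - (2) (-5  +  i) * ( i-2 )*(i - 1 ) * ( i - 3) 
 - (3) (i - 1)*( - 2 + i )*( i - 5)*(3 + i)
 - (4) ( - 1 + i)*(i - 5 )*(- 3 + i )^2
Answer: 2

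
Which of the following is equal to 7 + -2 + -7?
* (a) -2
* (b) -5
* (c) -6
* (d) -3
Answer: a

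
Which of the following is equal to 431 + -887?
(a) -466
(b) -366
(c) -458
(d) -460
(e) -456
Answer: e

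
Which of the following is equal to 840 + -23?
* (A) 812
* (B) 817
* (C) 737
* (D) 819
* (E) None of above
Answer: B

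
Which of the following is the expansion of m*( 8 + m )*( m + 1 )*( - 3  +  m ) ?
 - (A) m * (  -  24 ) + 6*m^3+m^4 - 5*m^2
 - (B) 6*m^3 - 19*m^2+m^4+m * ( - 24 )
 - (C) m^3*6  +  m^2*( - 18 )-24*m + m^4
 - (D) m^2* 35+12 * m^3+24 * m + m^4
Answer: B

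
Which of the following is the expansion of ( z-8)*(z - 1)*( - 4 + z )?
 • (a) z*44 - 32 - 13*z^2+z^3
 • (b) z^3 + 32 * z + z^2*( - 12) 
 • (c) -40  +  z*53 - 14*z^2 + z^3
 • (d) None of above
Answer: a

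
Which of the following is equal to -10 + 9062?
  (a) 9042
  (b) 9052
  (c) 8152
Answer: b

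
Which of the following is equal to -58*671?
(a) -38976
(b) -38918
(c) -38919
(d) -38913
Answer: b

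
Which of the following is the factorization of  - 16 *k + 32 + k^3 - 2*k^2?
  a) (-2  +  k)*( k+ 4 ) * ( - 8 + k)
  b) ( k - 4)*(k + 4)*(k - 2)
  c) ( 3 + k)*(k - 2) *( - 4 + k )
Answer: b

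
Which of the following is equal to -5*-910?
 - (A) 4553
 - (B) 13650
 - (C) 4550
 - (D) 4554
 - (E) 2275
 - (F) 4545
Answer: C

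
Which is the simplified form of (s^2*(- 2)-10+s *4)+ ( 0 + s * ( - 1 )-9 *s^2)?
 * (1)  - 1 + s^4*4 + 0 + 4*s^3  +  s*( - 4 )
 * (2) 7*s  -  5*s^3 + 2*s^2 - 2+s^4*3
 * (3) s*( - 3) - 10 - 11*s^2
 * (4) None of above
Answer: 4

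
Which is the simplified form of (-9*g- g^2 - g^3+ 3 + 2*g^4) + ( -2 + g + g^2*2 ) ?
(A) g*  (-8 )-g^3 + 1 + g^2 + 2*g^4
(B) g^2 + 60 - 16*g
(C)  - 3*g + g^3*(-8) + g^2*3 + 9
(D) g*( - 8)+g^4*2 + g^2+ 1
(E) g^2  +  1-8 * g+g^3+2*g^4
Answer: A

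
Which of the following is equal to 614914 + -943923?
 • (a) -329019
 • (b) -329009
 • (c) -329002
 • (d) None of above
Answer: b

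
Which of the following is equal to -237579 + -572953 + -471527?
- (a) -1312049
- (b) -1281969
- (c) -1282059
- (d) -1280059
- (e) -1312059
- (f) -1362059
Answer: c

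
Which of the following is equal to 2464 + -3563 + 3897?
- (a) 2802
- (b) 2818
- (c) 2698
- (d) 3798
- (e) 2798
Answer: e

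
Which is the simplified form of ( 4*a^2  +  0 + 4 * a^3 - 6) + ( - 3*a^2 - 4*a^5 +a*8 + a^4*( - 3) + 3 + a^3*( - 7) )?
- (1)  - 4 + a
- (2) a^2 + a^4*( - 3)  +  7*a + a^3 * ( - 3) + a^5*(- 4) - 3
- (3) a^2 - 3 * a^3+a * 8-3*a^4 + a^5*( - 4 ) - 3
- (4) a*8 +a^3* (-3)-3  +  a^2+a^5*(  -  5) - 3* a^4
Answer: 3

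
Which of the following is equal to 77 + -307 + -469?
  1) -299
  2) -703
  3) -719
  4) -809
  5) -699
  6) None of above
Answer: 5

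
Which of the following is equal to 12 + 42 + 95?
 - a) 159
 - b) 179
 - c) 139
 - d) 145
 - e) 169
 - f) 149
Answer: f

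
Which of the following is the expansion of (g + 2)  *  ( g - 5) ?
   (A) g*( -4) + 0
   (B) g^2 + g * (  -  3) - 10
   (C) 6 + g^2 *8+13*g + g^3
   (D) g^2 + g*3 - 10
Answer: B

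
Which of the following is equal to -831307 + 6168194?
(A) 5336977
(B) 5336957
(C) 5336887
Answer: C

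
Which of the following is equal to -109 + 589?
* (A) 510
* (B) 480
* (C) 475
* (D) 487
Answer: B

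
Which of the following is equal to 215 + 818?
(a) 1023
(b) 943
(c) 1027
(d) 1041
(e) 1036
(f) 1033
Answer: f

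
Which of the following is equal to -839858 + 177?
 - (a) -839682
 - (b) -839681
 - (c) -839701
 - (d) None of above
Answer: b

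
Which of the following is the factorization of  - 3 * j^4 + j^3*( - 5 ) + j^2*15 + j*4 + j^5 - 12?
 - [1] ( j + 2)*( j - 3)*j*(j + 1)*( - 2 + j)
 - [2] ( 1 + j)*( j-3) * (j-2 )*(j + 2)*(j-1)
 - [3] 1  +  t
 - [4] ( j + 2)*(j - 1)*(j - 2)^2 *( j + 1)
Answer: 2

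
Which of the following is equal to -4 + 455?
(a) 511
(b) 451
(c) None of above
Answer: b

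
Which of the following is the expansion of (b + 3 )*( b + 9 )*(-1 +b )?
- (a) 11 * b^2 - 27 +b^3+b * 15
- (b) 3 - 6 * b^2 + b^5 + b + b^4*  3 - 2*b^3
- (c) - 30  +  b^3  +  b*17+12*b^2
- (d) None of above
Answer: a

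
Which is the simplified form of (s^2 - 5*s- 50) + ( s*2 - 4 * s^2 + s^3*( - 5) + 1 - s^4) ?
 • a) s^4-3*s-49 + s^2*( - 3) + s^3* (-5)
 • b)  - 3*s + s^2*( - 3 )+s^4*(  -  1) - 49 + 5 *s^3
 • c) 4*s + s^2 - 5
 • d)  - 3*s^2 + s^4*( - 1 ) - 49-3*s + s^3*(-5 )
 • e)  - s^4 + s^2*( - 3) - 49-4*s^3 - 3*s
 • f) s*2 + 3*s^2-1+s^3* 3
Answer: d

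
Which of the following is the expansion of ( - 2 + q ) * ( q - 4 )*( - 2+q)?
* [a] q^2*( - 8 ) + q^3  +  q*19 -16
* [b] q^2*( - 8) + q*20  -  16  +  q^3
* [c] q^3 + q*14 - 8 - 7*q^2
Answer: b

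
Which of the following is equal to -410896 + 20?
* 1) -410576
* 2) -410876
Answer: 2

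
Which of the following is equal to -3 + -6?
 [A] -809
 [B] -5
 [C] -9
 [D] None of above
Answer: C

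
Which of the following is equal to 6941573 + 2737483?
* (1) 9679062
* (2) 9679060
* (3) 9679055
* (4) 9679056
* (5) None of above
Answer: 4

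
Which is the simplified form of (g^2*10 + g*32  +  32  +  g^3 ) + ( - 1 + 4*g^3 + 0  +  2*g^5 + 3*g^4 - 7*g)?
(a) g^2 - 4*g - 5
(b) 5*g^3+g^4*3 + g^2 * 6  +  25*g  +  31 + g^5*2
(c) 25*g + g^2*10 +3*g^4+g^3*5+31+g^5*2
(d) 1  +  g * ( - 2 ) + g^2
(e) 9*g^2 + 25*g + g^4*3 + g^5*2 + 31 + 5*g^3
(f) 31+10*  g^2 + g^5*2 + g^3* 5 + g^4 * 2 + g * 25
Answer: c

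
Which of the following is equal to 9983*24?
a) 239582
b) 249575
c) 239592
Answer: c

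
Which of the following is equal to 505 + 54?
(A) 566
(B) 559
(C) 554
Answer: B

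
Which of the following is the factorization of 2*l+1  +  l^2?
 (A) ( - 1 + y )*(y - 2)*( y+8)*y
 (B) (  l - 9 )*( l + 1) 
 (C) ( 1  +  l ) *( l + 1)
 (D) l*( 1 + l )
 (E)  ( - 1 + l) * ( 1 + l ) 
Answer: C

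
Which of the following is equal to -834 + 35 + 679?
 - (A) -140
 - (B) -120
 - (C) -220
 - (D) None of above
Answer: B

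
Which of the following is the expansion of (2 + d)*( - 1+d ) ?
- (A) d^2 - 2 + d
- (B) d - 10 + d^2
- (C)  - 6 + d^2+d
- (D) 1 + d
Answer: A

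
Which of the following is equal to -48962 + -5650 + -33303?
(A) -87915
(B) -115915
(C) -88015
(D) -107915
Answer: A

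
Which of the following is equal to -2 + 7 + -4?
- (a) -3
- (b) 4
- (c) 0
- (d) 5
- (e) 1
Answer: e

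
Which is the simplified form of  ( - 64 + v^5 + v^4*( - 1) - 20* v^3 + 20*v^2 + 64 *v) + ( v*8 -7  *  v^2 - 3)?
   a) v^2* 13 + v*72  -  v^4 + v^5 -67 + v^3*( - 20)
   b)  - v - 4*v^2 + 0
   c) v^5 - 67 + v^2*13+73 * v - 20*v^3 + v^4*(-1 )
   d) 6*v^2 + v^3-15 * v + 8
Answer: a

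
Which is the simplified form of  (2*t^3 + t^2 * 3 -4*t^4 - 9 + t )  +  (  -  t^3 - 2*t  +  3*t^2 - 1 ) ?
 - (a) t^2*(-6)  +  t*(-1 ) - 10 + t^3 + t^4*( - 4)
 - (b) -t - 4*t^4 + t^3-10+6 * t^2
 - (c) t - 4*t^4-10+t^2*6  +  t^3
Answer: b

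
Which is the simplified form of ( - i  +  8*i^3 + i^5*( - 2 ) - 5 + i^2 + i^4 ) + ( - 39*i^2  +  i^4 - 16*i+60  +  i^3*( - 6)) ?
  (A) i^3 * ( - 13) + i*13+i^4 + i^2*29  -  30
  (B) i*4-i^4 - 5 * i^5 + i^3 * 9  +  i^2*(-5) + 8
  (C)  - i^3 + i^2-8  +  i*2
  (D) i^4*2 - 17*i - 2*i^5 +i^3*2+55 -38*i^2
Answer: D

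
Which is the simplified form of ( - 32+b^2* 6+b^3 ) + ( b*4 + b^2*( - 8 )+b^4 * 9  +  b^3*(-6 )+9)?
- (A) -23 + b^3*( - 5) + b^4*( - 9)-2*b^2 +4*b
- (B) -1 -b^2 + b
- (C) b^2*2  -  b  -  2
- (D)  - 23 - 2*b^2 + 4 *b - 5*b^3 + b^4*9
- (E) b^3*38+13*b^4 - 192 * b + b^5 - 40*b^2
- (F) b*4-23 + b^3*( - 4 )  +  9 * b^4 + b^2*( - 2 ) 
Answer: D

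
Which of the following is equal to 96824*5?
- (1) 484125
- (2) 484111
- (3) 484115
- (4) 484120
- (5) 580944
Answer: 4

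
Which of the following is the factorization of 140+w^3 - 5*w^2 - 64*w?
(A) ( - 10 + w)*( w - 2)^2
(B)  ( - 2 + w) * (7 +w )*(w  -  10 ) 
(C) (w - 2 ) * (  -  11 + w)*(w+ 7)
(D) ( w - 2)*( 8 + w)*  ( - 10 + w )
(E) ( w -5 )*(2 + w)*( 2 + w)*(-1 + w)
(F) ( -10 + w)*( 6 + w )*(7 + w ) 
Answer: B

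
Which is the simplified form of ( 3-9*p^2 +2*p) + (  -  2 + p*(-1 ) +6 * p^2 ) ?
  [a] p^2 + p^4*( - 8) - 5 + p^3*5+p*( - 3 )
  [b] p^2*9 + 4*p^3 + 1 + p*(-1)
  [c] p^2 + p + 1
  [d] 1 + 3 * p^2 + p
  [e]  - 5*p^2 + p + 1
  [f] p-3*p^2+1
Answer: f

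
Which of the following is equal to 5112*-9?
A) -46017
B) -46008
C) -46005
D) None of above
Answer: B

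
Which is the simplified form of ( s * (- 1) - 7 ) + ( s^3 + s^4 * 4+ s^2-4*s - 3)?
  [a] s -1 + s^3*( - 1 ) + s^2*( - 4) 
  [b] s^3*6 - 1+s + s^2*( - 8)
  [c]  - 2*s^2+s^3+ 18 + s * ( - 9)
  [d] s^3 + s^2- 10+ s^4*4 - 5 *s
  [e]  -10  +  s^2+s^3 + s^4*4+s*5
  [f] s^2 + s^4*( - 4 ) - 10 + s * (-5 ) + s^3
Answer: d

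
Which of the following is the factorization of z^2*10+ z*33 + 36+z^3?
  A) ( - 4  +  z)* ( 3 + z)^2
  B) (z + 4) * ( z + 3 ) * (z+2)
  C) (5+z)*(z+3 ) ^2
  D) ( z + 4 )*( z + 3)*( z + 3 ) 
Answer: D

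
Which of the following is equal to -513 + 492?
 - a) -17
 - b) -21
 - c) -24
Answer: b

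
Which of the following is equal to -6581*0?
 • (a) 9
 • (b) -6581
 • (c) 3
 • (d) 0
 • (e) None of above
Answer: d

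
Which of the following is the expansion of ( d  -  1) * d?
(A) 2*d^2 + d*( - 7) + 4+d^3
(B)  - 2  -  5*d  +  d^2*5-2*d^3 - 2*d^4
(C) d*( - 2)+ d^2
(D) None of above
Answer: D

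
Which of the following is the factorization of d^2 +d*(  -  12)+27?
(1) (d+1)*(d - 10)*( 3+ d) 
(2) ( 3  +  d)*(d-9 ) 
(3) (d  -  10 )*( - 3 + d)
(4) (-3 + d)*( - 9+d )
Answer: 4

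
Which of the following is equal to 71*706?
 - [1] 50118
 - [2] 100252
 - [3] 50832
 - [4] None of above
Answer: 4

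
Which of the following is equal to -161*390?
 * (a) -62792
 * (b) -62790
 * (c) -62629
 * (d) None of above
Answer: b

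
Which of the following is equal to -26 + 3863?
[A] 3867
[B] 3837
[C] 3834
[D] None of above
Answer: B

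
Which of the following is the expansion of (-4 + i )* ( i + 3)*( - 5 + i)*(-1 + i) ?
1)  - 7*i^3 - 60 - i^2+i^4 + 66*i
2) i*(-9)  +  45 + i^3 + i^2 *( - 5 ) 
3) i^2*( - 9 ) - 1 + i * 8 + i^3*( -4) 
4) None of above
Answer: 4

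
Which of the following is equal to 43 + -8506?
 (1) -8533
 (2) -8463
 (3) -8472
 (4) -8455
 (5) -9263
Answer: 2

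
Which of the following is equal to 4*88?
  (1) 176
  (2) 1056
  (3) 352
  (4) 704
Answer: 3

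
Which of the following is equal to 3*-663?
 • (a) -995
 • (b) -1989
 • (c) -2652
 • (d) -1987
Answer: b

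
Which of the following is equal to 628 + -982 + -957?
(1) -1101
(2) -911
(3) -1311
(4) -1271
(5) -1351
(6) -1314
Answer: 3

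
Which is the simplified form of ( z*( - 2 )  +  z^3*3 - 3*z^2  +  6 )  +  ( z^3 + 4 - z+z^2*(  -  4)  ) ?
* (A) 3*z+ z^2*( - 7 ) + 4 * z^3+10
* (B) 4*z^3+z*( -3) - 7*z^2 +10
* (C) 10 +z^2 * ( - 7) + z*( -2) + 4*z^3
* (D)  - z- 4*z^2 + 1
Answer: B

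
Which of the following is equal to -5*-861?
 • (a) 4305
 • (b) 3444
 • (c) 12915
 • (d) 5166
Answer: a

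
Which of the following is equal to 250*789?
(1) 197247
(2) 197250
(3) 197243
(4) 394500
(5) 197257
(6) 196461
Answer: 2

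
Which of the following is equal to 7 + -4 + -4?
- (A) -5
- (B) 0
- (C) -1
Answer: C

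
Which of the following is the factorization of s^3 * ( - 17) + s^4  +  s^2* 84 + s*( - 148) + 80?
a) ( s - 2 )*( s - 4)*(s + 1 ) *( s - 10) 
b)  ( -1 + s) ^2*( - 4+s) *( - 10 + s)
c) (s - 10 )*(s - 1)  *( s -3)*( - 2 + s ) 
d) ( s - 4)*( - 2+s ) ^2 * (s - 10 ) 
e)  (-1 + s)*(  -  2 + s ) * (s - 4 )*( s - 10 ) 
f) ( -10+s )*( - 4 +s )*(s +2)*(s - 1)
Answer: e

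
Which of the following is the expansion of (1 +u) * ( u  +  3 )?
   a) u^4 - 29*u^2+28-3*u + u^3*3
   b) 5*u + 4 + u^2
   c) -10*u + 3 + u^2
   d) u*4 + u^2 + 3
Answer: d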